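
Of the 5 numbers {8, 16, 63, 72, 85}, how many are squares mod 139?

(8/139) = -1 → non-residue.
(16/139) = +1 → QR.
(63/139) = +1 → QR.
(72/139) = -1 → non-residue.
(85/139) = -1 → non-residue.
Total quadratic residues among the 5: 2.

2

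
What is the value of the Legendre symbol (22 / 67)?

Euler's criterion: (22/67) ≡ 22^33 (mod 67).
22^2 ≡ 15 (mod 67)
22^4 ≡ 24 (mod 67)
22^8 ≡ 40 (mod 67)
22^16 ≡ 59 (mod 67)
22^32 ≡ 64 (mod 67)
22^33 = 22^(32+1) ≡ 1 (mod 67).
Result is 1, so (22/67) = 1.

1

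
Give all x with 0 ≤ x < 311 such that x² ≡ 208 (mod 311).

72, 239

Since 311 ≡ 3 (mod 4), a square root of 208 is 208^((311+1)/4) = 208^78 mod 311.
Repeated squaring: 208^2≡35, 208^4≡292, 208^8≡50, 208^16≡12, 208^32≡144, 208^64≡210 (mod 311).
208^78 = 208^(64+8+4+2) ≡ 72 (mod 311).
Check: 72² = 5184 ≡ 208 (mod 311). The two roots are 72 and 239.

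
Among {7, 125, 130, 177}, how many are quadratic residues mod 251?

2

(7/251) = +1 → QR.
(125/251) = +1 → QR.
(130/251) = -1 → non-residue.
(177/251) = -1 → non-residue.
Total quadratic residues among the 4: 2.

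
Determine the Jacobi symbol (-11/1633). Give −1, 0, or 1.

1

First reduce: -11 ≡ 1622 (mod 1633).
Pull out 2: since 1633 ≡ 1 (mod 8), (2/1633) = +1.
Reciprocity: 811 ≡ 3 and 1633 ≡ 1 (mod 4), so (811/1633) = +(1633/811).
Reduce top mod 811: now compute (11/811).
Reciprocity: 11 ≡ 3 and 811 ≡ 3 (mod 4), so (11/811) = −(811/11).
Reduce top mod 11: now compute (8/11).
Pull out 2^3: since 11 ≡ 3 (mod 8), (2/11) = -1, so (2/11)^3 = -1.
Reached (1/11) = 1. Collecting the sign flips along the way, the symbol is +1.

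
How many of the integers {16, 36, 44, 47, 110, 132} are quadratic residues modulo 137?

3

(16/137) = +1 → QR.
(36/137) = +1 → QR.
(44/137) = +1 → QR.
(47/137) = -1 → non-residue.
(110/137) = -1 → non-residue.
(132/137) = -1 → non-residue.
Total quadratic residues among the 6: 3.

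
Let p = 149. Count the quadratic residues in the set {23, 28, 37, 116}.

3

(23/149) = -1 → non-residue.
(28/149) = +1 → QR.
(37/149) = +1 → QR.
(116/149) = +1 → QR.
Total quadratic residues among the 4: 3.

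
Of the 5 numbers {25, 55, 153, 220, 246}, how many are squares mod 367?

(25/367) = +1 → QR.
(55/367) = +1 → QR.
(153/367) = -1 → non-residue.
(220/367) = +1 → QR.
(246/367) = -1 → non-residue.
Total quadratic residues among the 5: 3.

3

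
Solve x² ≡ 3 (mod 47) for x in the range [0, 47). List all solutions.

Since 47 ≡ 3 (mod 4), a square root of 3 is 3^((47+1)/4) = 3^12 mod 47.
Repeated squaring: 3^2≡9, 3^4≡34, 3^8≡28 (mod 47).
3^12 = 3^(8+4) ≡ 12 (mod 47).
Check: 12² = 144 ≡ 3 (mod 47). The two roots are 12 and 35.

12, 35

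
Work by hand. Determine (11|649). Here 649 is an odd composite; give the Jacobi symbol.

Reciprocity: 11 ≡ 3 and 649 ≡ 1 (mod 4), so (11/649) = +(649/11).
Reduce top mod 11: now compute (0/11).
Top reduces to 0: gcd > 1, so the symbol is 0.

0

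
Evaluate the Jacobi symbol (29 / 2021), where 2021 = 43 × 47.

Reciprocity: 29 ≡ 1 and 2021 ≡ 1 (mod 4), so (29/2021) = +(2021/29).
Reduce top mod 29: now compute (20/29).
Pull out 2^2: since 29 ≡ 5 (mod 8), (2/29) = -1, so (2/29)^2 = +1.
Reciprocity: 5 ≡ 1 and 29 ≡ 1 (mod 4), so (5/29) = +(29/5).
Reduce top mod 5: now compute (4/5).
Pull out 2^2: since 5 ≡ 5 (mod 8), (2/5) = -1, so (2/5)^2 = +1.
Reached (1/5) = 1. Collecting the sign flips along the way, the symbol is +1.

1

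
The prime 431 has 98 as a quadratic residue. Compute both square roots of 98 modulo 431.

Since 431 ≡ 3 (mod 4), a square root of 98 is 98^((431+1)/4) = 98^108 mod 431.
Repeated squaring: 98^2≡122, 98^4≡230, 98^8≡318, 98^16≡270, 98^32≡61, 98^64≡273 (mod 431).
98^108 = 98^(64+32+8+4) ≡ 23 (mod 431).
Check: 23² = 529 ≡ 98 (mod 431). The two roots are 23 and 408.

23, 408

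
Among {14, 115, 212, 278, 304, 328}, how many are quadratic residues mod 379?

3

(14/379) = +1 → QR.
(115/379) = +1 → QR.
(212/379) = -1 → non-residue.
(278/379) = -1 → non-residue.
(304/379) = +1 → QR.
(328/379) = -1 → non-residue.
Total quadratic residues among the 6: 3.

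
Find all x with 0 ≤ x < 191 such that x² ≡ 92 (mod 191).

61, 130

Since 191 ≡ 3 (mod 4), a square root of 92 is 92^((191+1)/4) = 92^48 mod 191.
Repeated squaring: 92^2≡60, 92^4≡162, 92^8≡77, 92^16≡8, 92^32≡64 (mod 191).
92^48 = 92^(32+16) ≡ 130 (mod 191).
Check: 130² = 16900 ≡ 92 (mod 191). The two roots are 61 and 130.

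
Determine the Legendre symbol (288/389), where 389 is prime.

-1

Euler's criterion: (288/389) ≡ 288^194 (mod 389).
288^2 ≡ 87 (mod 389)
288^4 ≡ 178 (mod 389)
288^8 ≡ 175 (mod 389)
288^16 ≡ 283 (mod 389)
288^32 ≡ 344 (mod 389)
288^64 ≡ 80 (mod 389)
288^128 ≡ 176 (mod 389)
288^194 = 288^(128+64+2) ≡ 388 (mod 389).
Result is 388 ≡ −1, so (288/389) = −1.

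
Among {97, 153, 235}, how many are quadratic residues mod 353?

2

(97/353) = +1 → QR.
(153/353) = +1 → QR.
(235/353) = -1 → non-residue.
Total quadratic residues among the 3: 2.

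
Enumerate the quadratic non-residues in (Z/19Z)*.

2, 3, 8, 10, 12, 13, 14, 15, 18

Square k = 1,…,9 (k and 19−k give the same square):
1²=1, 2²=4, 3²=9, 4²=16, 5²≡6, 6²≡17, 7²≡11, 8²≡7, 9²≡5 (mod 19).
The residues are {1, 4, 5, 6, 7, 9, 11, 16, 17}; the non-residues are the remaining 9 nonzero classes.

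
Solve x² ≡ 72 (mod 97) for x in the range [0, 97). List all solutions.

13, 84

97 ≡ 1 (mod 4), so we find a root by search.
Trying successive values, 13² = 169 ≡ 72 (mod 97). The other root is 97 − 13 = 84.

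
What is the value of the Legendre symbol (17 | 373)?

Reciprocity: 17 ≡ 1 and 373 ≡ 1 (mod 4), so (17/373) = +(373/17).
Reduce top mod 17: now compute (16/17).
Pull out 2^4: since 17 ≡ 1 (mod 8), (2/17) = +1, so (2/17)^4 = +1.
Reached (1/17) = 1. Collecting the sign flips along the way, the symbol is +1.

1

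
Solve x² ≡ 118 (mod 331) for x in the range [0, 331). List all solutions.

Since 331 ≡ 3 (mod 4), a square root of 118 is 118^((331+1)/4) = 118^83 mod 331.
Repeated squaring: 118^2≡22, 118^4≡153, 118^8≡239, 118^16≡189, 118^32≡304, 118^64≡67 (mod 331).
118^83 = 118^(64+16+2+1) ≡ 214 (mod 331).
Check: 214² = 45796 ≡ 118 (mod 331). The two roots are 117 and 214.

117, 214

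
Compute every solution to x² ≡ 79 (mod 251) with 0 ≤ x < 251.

Since 251 ≡ 3 (mod 4), a square root of 79 is 79^((251+1)/4) = 79^63 mod 251.
Repeated squaring: 79^2≡217, 79^4≡152, 79^8≡12, 79^16≡144, 79^32≡154 (mod 251).
79^63 = 79^(32+16+8+4+2+1) ≡ 189 (mod 251).
Check: 189² = 35721 ≡ 79 (mod 251). The two roots are 62 and 189.

62, 189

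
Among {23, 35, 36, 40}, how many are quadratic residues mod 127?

(23/127) = -1 → non-residue.
(35/127) = +1 → QR.
(36/127) = +1 → QR.
(40/127) = -1 → non-residue.
Total quadratic residues among the 4: 2.

2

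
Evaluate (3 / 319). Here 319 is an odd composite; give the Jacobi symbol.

-1

Reciprocity: 3 ≡ 3 and 319 ≡ 3 (mod 4), so (3/319) = −(319/3).
Reduce top mod 3: now compute (1/3).
Reached (1/3) = 1. Collecting the sign flips along the way, the symbol is -1.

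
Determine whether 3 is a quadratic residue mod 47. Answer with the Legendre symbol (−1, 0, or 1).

Reciprocity: 3 ≡ 3 and 47 ≡ 3 (mod 4), so (3/47) = −(47/3).
Reduce top mod 3: now compute (2/3).
Pull out 2: since 3 ≡ 3 (mod 8), (2/3) = -1.
Reached (1/3) = 1. Collecting the sign flips along the way, the symbol is +1.

1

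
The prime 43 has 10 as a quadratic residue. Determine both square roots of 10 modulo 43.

Since 43 ≡ 3 (mod 4), a square root of 10 is 10^((43+1)/4) = 10^11 mod 43.
Repeated squaring: 10^2≡14, 10^4≡24, 10^8≡17 (mod 43).
10^11 = 10^(8+2+1) ≡ 15 (mod 43).
Check: 15² = 225 ≡ 10 (mod 43). The two roots are 15 and 28.

15, 28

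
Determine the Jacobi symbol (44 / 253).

Pull out 2^2: since 253 ≡ 5 (mod 8), (2/253) = -1, so (2/253)^2 = +1.
Reciprocity: 11 ≡ 3 and 253 ≡ 1 (mod 4), so (11/253) = +(253/11).
Reduce top mod 11: now compute (0/11).
Top reduces to 0: gcd > 1, so the symbol is 0.

0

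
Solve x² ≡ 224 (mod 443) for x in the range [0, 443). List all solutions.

120, 323

Since 443 ≡ 3 (mod 4), a square root of 224 is 224^((443+1)/4) = 224^111 mod 443.
Repeated squaring: 224^2≡117, 224^4≡399, 224^8≡164, 224^16≡316, 224^32≡181, 224^64≡422 (mod 443).
224^111 = 224^(64+32+8+4+2+1) ≡ 120 (mod 443).
Check: 120² = 14400 ≡ 224 (mod 443). The two roots are 120 and 323.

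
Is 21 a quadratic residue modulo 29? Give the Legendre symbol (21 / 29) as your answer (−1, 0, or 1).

-1

Reciprocity: 21 ≡ 1 and 29 ≡ 1 (mod 4), so (21/29) = +(29/21).
Reduce top mod 21: now compute (8/21).
Pull out 2^3: since 21 ≡ 5 (mod 8), (2/21) = -1, so (2/21)^3 = -1.
Reached (1/21) = 1. Collecting the sign flips along the way, the symbol is -1.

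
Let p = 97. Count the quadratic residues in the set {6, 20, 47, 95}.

(6/97) = +1 → QR.
(20/97) = -1 → non-residue.
(47/97) = +1 → QR.
(95/97) = +1 → QR.
Total quadratic residues among the 4: 3.

3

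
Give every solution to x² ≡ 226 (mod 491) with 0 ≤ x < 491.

186, 305

Since 491 ≡ 3 (mod 4), a square root of 226 is 226^((491+1)/4) = 226^123 mod 491.
Repeated squaring: 226^2≡12, 226^4≡144, 226^8≡114, 226^16≡230, 226^32≡363, 226^64≡181 (mod 491).
226^123 = 226^(64+32+16+8+2+1) ≡ 305 (mod 491).
Check: 305² = 93025 ≡ 226 (mod 491). The two roots are 186 and 305.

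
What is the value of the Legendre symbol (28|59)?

Euler's criterion: (28/59) ≡ 28^29 (mod 59).
28^2 ≡ 17 (mod 59)
28^4 ≡ 53 (mod 59)
28^8 ≡ 36 (mod 59)
28^16 ≡ 57 (mod 59)
28^29 = 28^(16+8+4+1) ≡ 1 (mod 59).
Result is 1, so (28/59) = 1.

1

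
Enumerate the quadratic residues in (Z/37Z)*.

1 3 4 7 9 10 11 12 16 21 25 26 27 28 30 33 34 36

Square k = 1,…,18 (k and 37−k give the same square):
1²=1, 2²=4, 3²=9, 4²=16, 5²=25, 6²=36, 7²≡12, 8²≡27, 9²≡7, 10²≡26, 11²≡10, 12²≡33, 13²≡21, 14²≡11, 15²≡3, 16²≡34, 17²≡30, 18²≡28 (mod 37).
So the quadratic residues mod 37 are {1, 3, 4, 7, 9, 10, 11, 12, 16, 21, 25, 26, 27, 28, 30, 33, 34, 36}.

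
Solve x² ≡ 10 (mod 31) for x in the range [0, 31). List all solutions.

14, 17

Since 31 ≡ 3 (mod 4), a square root of 10 is 10^((31+1)/4) = 10^8 mod 31.
Repeated squaring: 10^2≡7, 10^4≡18, 10^8≡14 (mod 31).
10^8 = 10^(8) ≡ 14 (mod 31).
Check: 14² = 196 ≡ 10 (mod 31). The two roots are 14 and 17.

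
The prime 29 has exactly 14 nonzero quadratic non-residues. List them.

2, 3, 8, 10, 11, 12, 14, 15, 17, 18, 19, 21, 26, 27

Square k = 1,…,14 (k and 29−k give the same square):
1²=1, 2²=4, 3²=9, 4²=16, 5²=25, 6²≡7, 7²≡20, 8²≡6, 9²≡23, 10²≡13, 11²≡5, 12²≡28, 13²≡24, 14²≡22 (mod 29).
The residues are {1, 4, 5, 6, 7, 9, 13, 16, 20, 22, 23, 24, 25, 28}; the non-residues are the remaining 14 nonzero classes.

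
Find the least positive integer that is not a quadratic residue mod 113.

3

(2/113) = +1, so 2 is a residue.
(3/113) = −1, so 3 is the smallest positive non-residue mod 113.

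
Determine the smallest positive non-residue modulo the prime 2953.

5

(2/2953) = +1, so 2 is a residue.
(3/2953) = +1, so 3 is a residue.
(4/2953) = +1, so 4 is a residue.
(5/2953) = −1, so 5 is the smallest positive non-residue mod 2953.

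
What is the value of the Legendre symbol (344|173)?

-1

Euler's criterion: (344/173) ≡ 171^86 (mod 173).
171^2 ≡ 4 (mod 173)
171^4 ≡ 16 (mod 173)
171^8 ≡ 83 (mod 173)
171^16 ≡ 142 (mod 173)
171^32 ≡ 96 (mod 173)
171^64 ≡ 47 (mod 173)
171^86 = 171^(64+16+4+2) ≡ 172 (mod 173).
Result is 172 ≡ −1, so (344/173) = −1.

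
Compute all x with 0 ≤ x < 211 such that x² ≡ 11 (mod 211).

86, 125

Since 211 ≡ 3 (mod 4), a square root of 11 is 11^((211+1)/4) = 11^53 mod 211.
Repeated squaring: 11^2≡121, 11^4≡82, 11^8≡183, 11^16≡151, 11^32≡13 (mod 211).
11^53 = 11^(32+16+4+1) ≡ 125 (mod 211).
Check: 125² = 15625 ≡ 11 (mod 211). The two roots are 86 and 125.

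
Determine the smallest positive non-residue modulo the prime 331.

(2/331) = −1, so 2 is the smallest positive non-residue mod 331.

2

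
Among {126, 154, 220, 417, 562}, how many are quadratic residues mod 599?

(126/599) = -1 → non-residue.
(154/599) = +1 → QR.
(220/599) = -1 → non-residue.
(417/599) = +1 → QR.
(562/599) = -1 → non-residue.
Total quadratic residues among the 5: 2.

2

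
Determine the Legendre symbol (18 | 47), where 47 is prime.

Pull out 2: since 47 ≡ 7 (mod 8), (2/47) = +1.
Reciprocity: 9 ≡ 1 and 47 ≡ 3 (mod 4), so (9/47) = +(47/9).
Reduce top mod 9: now compute (2/9).
Pull out 2: since 9 ≡ 1 (mod 8), (2/9) = +1.
Reached (1/9) = 1. Collecting the sign flips along the way, the symbol is +1.

1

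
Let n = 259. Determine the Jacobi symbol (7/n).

Reciprocity: 7 ≡ 3 and 259 ≡ 3 (mod 4), so (7/259) = −(259/7).
Reduce top mod 7: now compute (0/7).
Top reduces to 0: gcd > 1, so the symbol is 0.

0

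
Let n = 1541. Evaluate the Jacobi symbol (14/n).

Pull out 2: since 1541 ≡ 5 (mod 8), (2/1541) = -1.
Reciprocity: 7 ≡ 3 and 1541 ≡ 1 (mod 4), so (7/1541) = +(1541/7).
Reduce top mod 7: now compute (1/7).
Reached (1/7) = 1. Collecting the sign flips along the way, the symbol is -1.

-1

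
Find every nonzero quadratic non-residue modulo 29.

Square k = 1,…,14 (k and 29−k give the same square):
1²=1, 2²=4, 3²=9, 4²=16, 5²=25, 6²≡7, 7²≡20, 8²≡6, 9²≡23, 10²≡13, 11²≡5, 12²≡28, 13²≡24, 14²≡22 (mod 29).
The residues are {1, 4, 5, 6, 7, 9, 13, 16, 20, 22, 23, 24, 25, 28}; the non-residues are the remaining 14 nonzero classes.

2, 3, 8, 10, 11, 12, 14, 15, 17, 18, 19, 21, 26, 27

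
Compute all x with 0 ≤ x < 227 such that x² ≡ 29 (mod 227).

Since 227 ≡ 3 (mod 4), a square root of 29 is 29^((227+1)/4) = 29^57 mod 227.
Repeated squaring: 29^2≡160, 29^4≡176, 29^8≡104, 29^16≡147, 29^32≡44 (mod 227).
29^57 = 29^(32+16+8+1) ≡ 16 (mod 227).
Check: 16² = 256 ≡ 29 (mod 227). The two roots are 16 and 211.

16, 211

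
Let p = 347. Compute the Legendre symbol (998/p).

First reduce: 998 ≡ 304 (mod 347).
Pull out 2^4: since 347 ≡ 3 (mod 8), (2/347) = -1, so (2/347)^4 = +1.
Reciprocity: 19 ≡ 3 and 347 ≡ 3 (mod 4), so (19/347) = −(347/19).
Reduce top mod 19: now compute (5/19).
Reciprocity: 5 ≡ 1 and 19 ≡ 3 (mod 4), so (5/19) = +(19/5).
Reduce top mod 5: now compute (4/5).
Pull out 2^2: since 5 ≡ 5 (mod 8), (2/5) = -1, so (2/5)^2 = +1.
Reached (1/5) = 1. Collecting the sign flips along the way, the symbol is -1.

-1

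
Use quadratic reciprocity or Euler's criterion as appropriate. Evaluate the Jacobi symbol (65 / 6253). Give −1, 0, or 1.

0

Reciprocity: 65 ≡ 1 and 6253 ≡ 1 (mod 4), so (65/6253) = +(6253/65).
Reduce top mod 65: now compute (13/65).
Reciprocity: 13 ≡ 1 and 65 ≡ 1 (mod 4), so (13/65) = +(65/13).
Reduce top mod 13: now compute (0/13).
Top reduces to 0: gcd > 1, so the symbol is 0.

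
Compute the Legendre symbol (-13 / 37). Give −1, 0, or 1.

First reduce: -13 ≡ 24 (mod 37).
Pull out 2^3: since 37 ≡ 5 (mod 8), (2/37) = -1, so (2/37)^3 = -1.
Reciprocity: 3 ≡ 3 and 37 ≡ 1 (mod 4), so (3/37) = +(37/3).
Reduce top mod 3: now compute (1/3).
Reached (1/3) = 1. Collecting the sign flips along the way, the symbol is -1.

-1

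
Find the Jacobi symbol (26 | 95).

Pull out 2: since 95 ≡ 7 (mod 8), (2/95) = +1.
Reciprocity: 13 ≡ 1 and 95 ≡ 3 (mod 4), so (13/95) = +(95/13).
Reduce top mod 13: now compute (4/13).
Pull out 2^2: since 13 ≡ 5 (mod 8), (2/13) = -1, so (2/13)^2 = +1.
Reached (1/13) = 1. Collecting the sign flips along the way, the symbol is +1.

1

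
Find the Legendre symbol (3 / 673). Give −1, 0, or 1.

Euler's criterion: (3/673) ≡ 3^336 (mod 673).
3^2 ≡ 9 (mod 673)
3^4 ≡ 81 (mod 673)
3^8 ≡ 504 (mod 673)
3^16 ≡ 295 (mod 673)
3^32 ≡ 208 (mod 673)
3^64 ≡ 192 (mod 673)
3^128 ≡ 522 (mod 673)
3^256 ≡ 592 (mod 673)
3^336 = 3^(256+64+16) ≡ 1 (mod 673).
Result is 1, so (3/673) = 1.

1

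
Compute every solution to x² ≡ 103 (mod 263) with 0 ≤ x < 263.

Since 263 ≡ 3 (mod 4), a square root of 103 is 103^((263+1)/4) = 103^66 mod 263.
Repeated squaring: 103^2≡89, 103^4≡31, 103^8≡172, 103^16≡128, 103^32≡78, 103^64≡35 (mod 263).
103^66 = 103^(64+2) ≡ 222 (mod 263).
Check: 222² = 49284 ≡ 103 (mod 263). The two roots are 41 and 222.

41, 222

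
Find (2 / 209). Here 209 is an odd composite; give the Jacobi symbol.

1

Pull out 2: since 209 ≡ 1 (mod 8), (2/209) = +1.
Reached (1/209) = 1. Collecting the sign flips along the way, the symbol is +1.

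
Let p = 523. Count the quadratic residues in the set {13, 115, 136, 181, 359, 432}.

2

(13/523) = +1 → QR.
(115/523) = -1 → non-residue.
(136/523) = -1 → non-residue.
(181/523) = +1 → QR.
(359/523) = -1 → non-residue.
(432/523) = -1 → non-residue.
Total quadratic residues among the 6: 2.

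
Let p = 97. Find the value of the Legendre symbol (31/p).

1

Reciprocity: 31 ≡ 3 and 97 ≡ 1 (mod 4), so (31/97) = +(97/31).
Reduce top mod 31: now compute (4/31).
Pull out 2^2: since 31 ≡ 7 (mod 8), (2/31) = +1, so (2/31)^2 = +1.
Reached (1/31) = 1. Collecting the sign flips along the way, the symbol is +1.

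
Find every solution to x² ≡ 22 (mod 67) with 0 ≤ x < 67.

Since 67 ≡ 3 (mod 4), a square root of 22 is 22^((67+1)/4) = 22^17 mod 67.
Repeated squaring: 22^2≡15, 22^4≡24, 22^8≡40, 22^16≡59 (mod 67).
22^17 = 22^(16+1) ≡ 25 (mod 67).
Check: 25² = 625 ≡ 22 (mod 67). The two roots are 25 and 42.

25, 42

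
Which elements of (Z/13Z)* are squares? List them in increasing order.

Square k = 1,…,6 (k and 13−k give the same square):
1²=1, 2²=4, 3²=9, 4²≡3, 5²≡12, 6²≡10 (mod 13).
So the quadratic residues mod 13 are {1, 3, 4, 9, 10, 12}.

1 3 4 9 10 12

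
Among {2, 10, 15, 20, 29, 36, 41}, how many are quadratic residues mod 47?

(2/47) = +1 → QR.
(10/47) = -1 → non-residue.
(15/47) = -1 → non-residue.
(20/47) = -1 → non-residue.
(29/47) = -1 → non-residue.
(36/47) = +1 → QR.
(41/47) = -1 → non-residue.
Total quadratic residues among the 7: 2.

2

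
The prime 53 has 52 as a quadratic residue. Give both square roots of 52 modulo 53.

23, 30

53 ≡ 1 (mod 4), so we find a root by search.
Trying successive values, 23² = 529 ≡ 52 (mod 53). The other root is 53 − 23 = 30.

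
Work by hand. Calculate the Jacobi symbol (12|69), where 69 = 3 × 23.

Pull out 2^2: since 69 ≡ 5 (mod 8), (2/69) = -1, so (2/69)^2 = +1.
Reciprocity: 3 ≡ 3 and 69 ≡ 1 (mod 4), so (3/69) = +(69/3).
Reduce top mod 3: now compute (0/3).
Top reduces to 0: gcd > 1, so the symbol is 0.

0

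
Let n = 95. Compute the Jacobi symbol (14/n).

Pull out 2: since 95 ≡ 7 (mod 8), (2/95) = +1.
Reciprocity: 7 ≡ 3 and 95 ≡ 3 (mod 4), so (7/95) = −(95/7).
Reduce top mod 7: now compute (4/7).
Pull out 2^2: since 7 ≡ 7 (mod 8), (2/7) = +1, so (2/7)^2 = +1.
Reached (1/7) = 1. Collecting the sign flips along the way, the symbol is -1.

-1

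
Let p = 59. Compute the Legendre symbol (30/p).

-1

Euler's criterion: (30/59) ≡ 30^29 (mod 59).
30^2 ≡ 15 (mod 59)
30^4 ≡ 48 (mod 59)
30^8 ≡ 3 (mod 59)
30^16 ≡ 9 (mod 59)
30^29 = 30^(16+8+4+1) ≡ 58 (mod 59).
Result is 58 ≡ −1, so (30/59) = −1.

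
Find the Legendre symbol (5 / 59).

Reciprocity: 5 ≡ 1 and 59 ≡ 3 (mod 4), so (5/59) = +(59/5).
Reduce top mod 5: now compute (4/5).
Pull out 2^2: since 5 ≡ 5 (mod 8), (2/5) = -1, so (2/5)^2 = +1.
Reached (1/5) = 1. Collecting the sign flips along the way, the symbol is +1.

1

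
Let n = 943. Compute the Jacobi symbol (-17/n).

First reduce: -17 ≡ 926 (mod 943).
Pull out 2: since 943 ≡ 7 (mod 8), (2/943) = +1.
Reciprocity: 463 ≡ 3 and 943 ≡ 3 (mod 4), so (463/943) = −(943/463).
Reduce top mod 463: now compute (17/463).
Reciprocity: 17 ≡ 1 and 463 ≡ 3 (mod 4), so (17/463) = +(463/17).
Reduce top mod 17: now compute (4/17).
Pull out 2^2: since 17 ≡ 1 (mod 8), (2/17) = +1, so (2/17)^2 = +1.
Reached (1/17) = 1. Collecting the sign flips along the way, the symbol is -1.

-1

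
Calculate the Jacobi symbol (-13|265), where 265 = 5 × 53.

-1

First reduce: -13 ≡ 252 (mod 265).
Pull out 2^2: since 265 ≡ 1 (mod 8), (2/265) = +1, so (2/265)^2 = +1.
Reciprocity: 63 ≡ 3 and 265 ≡ 1 (mod 4), so (63/265) = +(265/63).
Reduce top mod 63: now compute (13/63).
Reciprocity: 13 ≡ 1 and 63 ≡ 3 (mod 4), so (13/63) = +(63/13).
Reduce top mod 13: now compute (11/13).
Reciprocity: 11 ≡ 3 and 13 ≡ 1 (mod 4), so (11/13) = +(13/11).
Reduce top mod 11: now compute (2/11).
Pull out 2: since 11 ≡ 3 (mod 8), (2/11) = -1.
Reached (1/11) = 1. Collecting the sign flips along the way, the symbol is -1.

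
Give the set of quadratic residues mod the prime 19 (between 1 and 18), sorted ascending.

1,4,5,6,7,9,11,16,17

Square k = 1,…,9 (k and 19−k give the same square):
1²=1, 2²=4, 3²=9, 4²=16, 5²≡6, 6²≡17, 7²≡11, 8²≡7, 9²≡5 (mod 19).
So the quadratic residues mod 19 are {1, 4, 5, 6, 7, 9, 11, 16, 17}.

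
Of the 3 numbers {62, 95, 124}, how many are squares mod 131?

1

(62/131) = +1 → QR.
(95/131) = -1 → non-residue.
(124/131) = -1 → non-residue.
Total quadratic residues among the 3: 1.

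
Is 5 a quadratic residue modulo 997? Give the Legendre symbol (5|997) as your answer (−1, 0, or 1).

Reciprocity: 5 ≡ 1 and 997 ≡ 1 (mod 4), so (5/997) = +(997/5).
Reduce top mod 5: now compute (2/5).
Pull out 2: since 5 ≡ 5 (mod 8), (2/5) = -1.
Reached (1/5) = 1. Collecting the sign flips along the way, the symbol is -1.

-1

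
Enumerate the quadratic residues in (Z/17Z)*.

1, 2, 4, 8, 9, 13, 15, 16

Square k = 1,…,8 (k and 17−k give the same square):
1²=1, 2²=4, 3²=9, 4²=16, 5²≡8, 6²≡2, 7²≡15, 8²≡13 (mod 17).
So the quadratic residues mod 17 are {1, 2, 4, 8, 9, 13, 15, 16}.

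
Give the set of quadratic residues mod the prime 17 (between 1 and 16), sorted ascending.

Square k = 1,…,8 (k and 17−k give the same square):
1²=1, 2²=4, 3²=9, 4²=16, 5²≡8, 6²≡2, 7²≡15, 8²≡13 (mod 17).
So the quadratic residues mod 17 are {1, 2, 4, 8, 9, 13, 15, 16}.

1,2,4,8,9,13,15,16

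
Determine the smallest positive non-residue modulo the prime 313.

5

(2/313) = +1, so 2 is a residue.
(3/313) = +1, so 3 is a residue.
(4/313) = +1, so 4 is a residue.
(5/313) = −1, so 5 is the smallest positive non-residue mod 313.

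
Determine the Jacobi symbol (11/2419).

1

Reciprocity: 11 ≡ 3 and 2419 ≡ 3 (mod 4), so (11/2419) = −(2419/11).
Reduce top mod 11: now compute (10/11).
Pull out 2: since 11 ≡ 3 (mod 8), (2/11) = -1.
Reciprocity: 5 ≡ 1 and 11 ≡ 3 (mod 4), so (5/11) = +(11/5).
Reduce top mod 5: now compute (1/5).
Reached (1/5) = 1. Collecting the sign flips along the way, the symbol is +1.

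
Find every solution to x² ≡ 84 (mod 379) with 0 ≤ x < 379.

Since 379 ≡ 3 (mod 4), a square root of 84 is 84^((379+1)/4) = 84^95 mod 379.
Repeated squaring: 84^2≡234, 84^4≡180, 84^8≡185, 84^16≡115, 84^32≡339, 84^64≡84 (mod 379).
84^95 = 84^(64+16+8+4+2+1) ≡ 339 (mod 379).
Check: 339² = 114921 ≡ 84 (mod 379). The two roots are 40 and 339.

40, 339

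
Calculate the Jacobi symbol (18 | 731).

Pull out 2: since 731 ≡ 3 (mod 8), (2/731) = -1.
Reciprocity: 9 ≡ 1 and 731 ≡ 3 (mod 4), so (9/731) = +(731/9).
Reduce top mod 9: now compute (2/9).
Pull out 2: since 9 ≡ 1 (mod 8), (2/9) = +1.
Reached (1/9) = 1. Collecting the sign flips along the way, the symbol is -1.

-1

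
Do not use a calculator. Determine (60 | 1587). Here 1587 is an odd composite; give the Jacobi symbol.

0

Pull out 2^2: since 1587 ≡ 3 (mod 8), (2/1587) = -1, so (2/1587)^2 = +1.
Reciprocity: 15 ≡ 3 and 1587 ≡ 3 (mod 4), so (15/1587) = −(1587/15).
Reduce top mod 15: now compute (12/15).
Pull out 2^2: since 15 ≡ 7 (mod 8), (2/15) = +1, so (2/15)^2 = +1.
Reciprocity: 3 ≡ 3 and 15 ≡ 3 (mod 4), so (3/15) = −(15/3).
Reduce top mod 3: now compute (0/3).
Top reduces to 0: gcd > 1, so the symbol is 0.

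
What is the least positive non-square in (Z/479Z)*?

(2/479) = +1, so 2 is a residue.
(3/479) = +1, so 3 is a residue.
(4/479) = +1, so 4 is a residue.
(5/479) = +1, so 5 is a residue.
(6/479) = +1, so 6 is a residue.
(7/479) = +1, so 7 is a residue.
(8/479) = +1, so 8 is a residue.
(9/479) = +1, so 9 is a residue.
(10/479) = +1, so 10 is a residue.
(11/479) = +1, so 11 is a residue.
(12/479) = +1, so 12 is a residue.
(13/479) = −1, so 13 is the smallest positive non-residue mod 479.

13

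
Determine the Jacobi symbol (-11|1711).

-1

First reduce: -11 ≡ 1700 (mod 1711).
Pull out 2^2: since 1711 ≡ 7 (mod 8), (2/1711) = +1, so (2/1711)^2 = +1.
Reciprocity: 425 ≡ 1 and 1711 ≡ 3 (mod 4), so (425/1711) = +(1711/425).
Reduce top mod 425: now compute (11/425).
Reciprocity: 11 ≡ 3 and 425 ≡ 1 (mod 4), so (11/425) = +(425/11).
Reduce top mod 11: now compute (7/11).
Reciprocity: 7 ≡ 3 and 11 ≡ 3 (mod 4), so (7/11) = −(11/7).
Reduce top mod 7: now compute (4/7).
Pull out 2^2: since 7 ≡ 7 (mod 8), (2/7) = +1, so (2/7)^2 = +1.
Reached (1/7) = 1. Collecting the sign flips along the way, the symbol is -1.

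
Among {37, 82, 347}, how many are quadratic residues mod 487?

1

(37/487) = -1 → non-residue.
(82/487) = +1 → QR.
(347/487) = -1 → non-residue.
Total quadratic residues among the 3: 1.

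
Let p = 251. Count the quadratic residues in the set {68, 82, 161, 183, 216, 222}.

(68/251) = +1 → QR.
(82/251) = -1 → non-residue.
(161/251) = +1 → QR.
(183/251) = -1 → non-residue.
(216/251) = -1 → non-residue.
(222/251) = +1 → QR.
Total quadratic residues among the 6: 3.

3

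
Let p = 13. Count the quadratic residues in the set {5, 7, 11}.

(5/13) = -1 → non-residue.
(7/13) = -1 → non-residue.
(11/13) = -1 → non-residue.
Total quadratic residues among the 3: 0.

0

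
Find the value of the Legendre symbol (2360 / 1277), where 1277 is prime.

First reduce: 2360 ≡ 1083 (mod 1277).
Reciprocity: 1083 ≡ 3 and 1277 ≡ 1 (mod 4), so (1083/1277) = +(1277/1083).
Reduce top mod 1083: now compute (194/1083).
Pull out 2: since 1083 ≡ 3 (mod 8), (2/1083) = -1.
Reciprocity: 97 ≡ 1 and 1083 ≡ 3 (mod 4), so (97/1083) = +(1083/97).
Reduce top mod 97: now compute (16/97).
Pull out 2^4: since 97 ≡ 1 (mod 8), (2/97) = +1, so (2/97)^4 = +1.
Reached (1/97) = 1. Collecting the sign flips along the way, the symbol is -1.

-1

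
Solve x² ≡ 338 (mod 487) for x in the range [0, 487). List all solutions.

209, 278

Since 487 ≡ 3 (mod 4), a square root of 338 is 338^((487+1)/4) = 338^122 mod 487.
Repeated squaring: 338^2≡286, 338^4≡467, 338^8≡400, 338^16≡264, 338^32≡55, 338^64≡103 (mod 487).
338^122 = 338^(64+32+16+8+2) ≡ 278 (mod 487).
Check: 278² = 77284 ≡ 338 (mod 487). The two roots are 209 and 278.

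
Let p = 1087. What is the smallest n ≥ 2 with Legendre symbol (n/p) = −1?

(2/1087) = +1, so 2 is a residue.
(3/1087) = −1, so 3 is the smallest positive non-residue mod 1087.

3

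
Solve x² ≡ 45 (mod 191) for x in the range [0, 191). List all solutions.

Since 191 ≡ 3 (mod 4), a square root of 45 is 45^((191+1)/4) = 45^48 mod 191.
Repeated squaring: 45^2≡115, 45^4≡46, 45^8≡15, 45^16≡34, 45^32≡10 (mod 191).
45^48 = 45^(32+16) ≡ 149 (mod 191).
Check: 149² = 22201 ≡ 45 (mod 191). The two roots are 42 and 149.

42, 149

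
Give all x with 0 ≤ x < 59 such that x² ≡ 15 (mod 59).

Since 59 ≡ 3 (mod 4), a square root of 15 is 15^((59+1)/4) = 15^15 mod 59.
Repeated squaring: 15^2≡48, 15^4≡3, 15^8≡9 (mod 59).
15^15 = 15^(8+4+2+1) ≡ 29 (mod 59).
Check: 29² = 841 ≡ 15 (mod 59). The two roots are 29 and 30.

29, 30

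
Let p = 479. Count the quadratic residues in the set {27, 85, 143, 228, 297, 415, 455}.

(27/479) = +1 → QR.
(85/479) = -1 → non-residue.
(143/479) = -1 → non-residue.
(228/479) = -1 → non-residue.
(297/479) = +1 → QR.
(415/479) = -1 → non-residue.
(455/479) = -1 → non-residue.
Total quadratic residues among the 7: 2.

2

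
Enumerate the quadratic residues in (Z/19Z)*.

1,4,5,6,7,9,11,16,17

Square k = 1,…,9 (k and 19−k give the same square):
1²=1, 2²=4, 3²=9, 4²=16, 5²≡6, 6²≡17, 7²≡11, 8²≡7, 9²≡5 (mod 19).
So the quadratic residues mod 19 are {1, 4, 5, 6, 7, 9, 11, 16, 17}.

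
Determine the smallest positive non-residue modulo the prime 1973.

2

(2/1973) = −1, so 2 is the smallest positive non-residue mod 1973.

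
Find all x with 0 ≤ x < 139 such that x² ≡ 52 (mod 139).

Since 139 ≡ 3 (mod 4), a square root of 52 is 52^((139+1)/4) = 52^35 mod 139.
Repeated squaring: 52^2≡63, 52^4≡77, 52^8≡91, 52^16≡80, 52^32≡6 (mod 139).
52^35 = 52^(32+2+1) ≡ 57 (mod 139).
Check: 57² = 3249 ≡ 52 (mod 139). The two roots are 57 and 82.

57, 82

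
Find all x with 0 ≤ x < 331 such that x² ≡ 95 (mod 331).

162, 169

Since 331 ≡ 3 (mod 4), a square root of 95 is 95^((331+1)/4) = 95^83 mod 331.
Repeated squaring: 95^2≡88, 95^4≡131, 95^8≡280, 95^16≡284, 95^32≡223, 95^64≡79 (mod 331).
95^83 = 95^(64+16+2+1) ≡ 169 (mod 331).
Check: 169² = 28561 ≡ 95 (mod 331). The two roots are 162 and 169.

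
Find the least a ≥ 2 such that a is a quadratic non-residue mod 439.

3

(2/439) = +1, so 2 is a residue.
(3/439) = −1, so 3 is the smallest positive non-residue mod 439.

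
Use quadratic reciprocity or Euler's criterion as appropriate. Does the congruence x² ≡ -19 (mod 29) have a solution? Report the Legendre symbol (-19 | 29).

First reduce: -19 ≡ 10 (mod 29).
Pull out 2: since 29 ≡ 5 (mod 8), (2/29) = -1.
Reciprocity: 5 ≡ 1 and 29 ≡ 1 (mod 4), so (5/29) = +(29/5).
Reduce top mod 5: now compute (4/5).
Pull out 2^2: since 5 ≡ 5 (mod 8), (2/5) = -1, so (2/5)^2 = +1.
Reached (1/5) = 1. Collecting the sign flips along the way, the symbol is -1.

-1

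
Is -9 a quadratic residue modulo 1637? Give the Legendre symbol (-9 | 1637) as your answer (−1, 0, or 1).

First reduce: -9 ≡ 1628 (mod 1637).
Pull out 2^2: since 1637 ≡ 5 (mod 8), (2/1637) = -1, so (2/1637)^2 = +1.
Reciprocity: 407 ≡ 3 and 1637 ≡ 1 (mod 4), so (407/1637) = +(1637/407).
Reduce top mod 407: now compute (9/407).
Reciprocity: 9 ≡ 1 and 407 ≡ 3 (mod 4), so (9/407) = +(407/9).
Reduce top mod 9: now compute (2/9).
Pull out 2: since 9 ≡ 1 (mod 8), (2/9) = +1.
Reached (1/9) = 1. Collecting the sign flips along the way, the symbol is +1.

1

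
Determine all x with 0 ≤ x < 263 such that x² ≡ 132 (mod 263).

55, 208

Since 263 ≡ 3 (mod 4), a square root of 132 is 132^((263+1)/4) = 132^66 mod 263.
Repeated squaring: 132^2≡66, 132^4≡148, 132^8≡75, 132^16≡102, 132^32≡147, 132^64≡43 (mod 263).
132^66 = 132^(64+2) ≡ 208 (mod 263).
Check: 208² = 43264 ≡ 132 (mod 263). The two roots are 55 and 208.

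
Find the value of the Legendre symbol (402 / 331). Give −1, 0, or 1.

Euler's criterion: (402/331) ≡ 71^165 (mod 331).
71^2 ≡ 76 (mod 331)
71^4 ≡ 149 (mod 331)
71^8 ≡ 24 (mod 331)
71^16 ≡ 245 (mod 331)
71^32 ≡ 114 (mod 331)
71^64 ≡ 87 (mod 331)
71^128 ≡ 287 (mod 331)
71^165 = 71^(128+32+4+1) ≡ 1 (mod 331).
Result is 1, so (402/331) = 1.

1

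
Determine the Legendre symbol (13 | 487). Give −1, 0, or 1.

-1

Euler's criterion: (13/487) ≡ 13^243 (mod 487).
13^2 ≡ 169 (mod 487)
13^4 ≡ 315 (mod 487)
13^8 ≡ 364 (mod 487)
13^16 ≡ 32 (mod 487)
13^32 ≡ 50 (mod 487)
13^64 ≡ 65 (mod 487)
13^128 ≡ 329 (mod 487)
13^243 = 13^(128+64+32+16+2+1) ≡ 486 (mod 487).
Result is 486 ≡ −1, so (13/487) = −1.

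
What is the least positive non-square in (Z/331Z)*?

2

(2/331) = −1, so 2 is the smallest positive non-residue mod 331.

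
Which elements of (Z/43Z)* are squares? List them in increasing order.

Square k = 1,…,21 (k and 43−k give the same square):
1²=1, 2²=4, 3²=9, 4²=16, 5²=25, 6²=36, 7²≡6, 8²≡21, 9²≡38, 10²≡14, 11²≡35, 12²≡15, 13²≡40, 14²≡24, 15²≡10, 16²≡41, 17²≡31, 18²≡23, 19²≡17, 20²≡13, 21²≡11 (mod 43).
So the quadratic residues mod 43 are {1, 4, 6, 9, 10, 11, 13, 14, 15, 16, 17, 21, 23, 24, 25, 31, 35, 36, 38, 40, 41}.

1, 4, 6, 9, 10, 11, 13, 14, 15, 16, 17, 21, 23, 24, 25, 31, 35, 36, 38, 40, 41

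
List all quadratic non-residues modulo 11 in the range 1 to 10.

Square k = 1,…,5 (k and 11−k give the same square):
1²=1, 2²=4, 3²=9, 4²≡5, 5²≡3 (mod 11).
The residues are {1, 3, 4, 5, 9}; the non-residues are the remaining 5 nonzero classes.

2 6 7 8 10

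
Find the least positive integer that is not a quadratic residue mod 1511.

(2/1511) = +1, so 2 is a residue.
(3/1511) = +1, so 3 is a residue.
(4/1511) = +1, so 4 is a residue.
(5/1511) = +1, so 5 is a residue.
(6/1511) = +1, so 6 is a residue.
(7/1511) = +1, so 7 is a residue.
(8/1511) = +1, so 8 is a residue.
(9/1511) = +1, so 9 is a residue.
(10/1511) = +1, so 10 is a residue.
(11/1511) = −1, so 11 is the smallest positive non-residue mod 1511.

11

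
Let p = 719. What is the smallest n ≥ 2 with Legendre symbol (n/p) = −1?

11

(2/719) = +1, so 2 is a residue.
(3/719) = +1, so 3 is a residue.
(4/719) = +1, so 4 is a residue.
(5/719) = +1, so 5 is a residue.
(6/719) = +1, so 6 is a residue.
(7/719) = +1, so 7 is a residue.
(8/719) = +1, so 8 is a residue.
(9/719) = +1, so 9 is a residue.
(10/719) = +1, so 10 is a residue.
(11/719) = −1, so 11 is the smallest positive non-residue mod 719.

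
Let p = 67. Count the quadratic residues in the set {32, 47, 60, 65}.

(32/67) = -1 → non-residue.
(47/67) = +1 → QR.
(60/67) = +1 → QR.
(65/67) = +1 → QR.
Total quadratic residues among the 4: 3.

3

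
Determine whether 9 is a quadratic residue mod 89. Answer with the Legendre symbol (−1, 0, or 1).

1

Euler's criterion: (9/89) ≡ 9^44 (mod 89).
9^2 ≡ 81 (mod 89)
9^4 ≡ 64 (mod 89)
9^8 ≡ 2 (mod 89)
9^16 ≡ 4 (mod 89)
9^32 ≡ 16 (mod 89)
9^44 = 9^(32+8+4) ≡ 1 (mod 89).
Result is 1, so (9/89) = 1.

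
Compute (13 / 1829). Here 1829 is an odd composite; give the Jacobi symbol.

1

Reciprocity: 13 ≡ 1 and 1829 ≡ 1 (mod 4), so (13/1829) = +(1829/13).
Reduce top mod 13: now compute (9/13).
Reciprocity: 9 ≡ 1 and 13 ≡ 1 (mod 4), so (9/13) = +(13/9).
Reduce top mod 9: now compute (4/9).
Pull out 2^2: since 9 ≡ 1 (mod 8), (2/9) = +1, so (2/9)^2 = +1.
Reached (1/9) = 1. Collecting the sign flips along the way, the symbol is +1.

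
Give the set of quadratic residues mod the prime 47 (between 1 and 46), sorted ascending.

Square k = 1,…,23 (k and 47−k give the same square):
1²=1, 2²=4, 3²=9, 4²=16, 5²=25, 6²=36, 7²≡2, 8²≡17, 9²≡34, 10²≡6, 11²≡27, 12²≡3, 13²≡28, 14²≡8, 15²≡37, 16²≡21, 17²≡7, 18²≡42, 19²≡32, 20²≡24, 21²≡18, 22²≡14, 23²≡12 (mod 47).
So the quadratic residues mod 47 are {1, 2, 3, 4, 6, 7, 8, 9, 12, 14, 16, 17, 18, 21, 24, 25, 27, 28, 32, 34, 36, 37, 42}.

1, 2, 3, 4, 6, 7, 8, 9, 12, 14, 16, 17, 18, 21, 24, 25, 27, 28, 32, 34, 36, 37, 42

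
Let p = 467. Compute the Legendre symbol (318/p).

Euler's criterion: (318/467) ≡ 318^233 (mod 467).
318^2 ≡ 252 (mod 467)
318^4 ≡ 459 (mod 467)
318^8 ≡ 64 (mod 467)
318^16 ≡ 360 (mod 467)
318^32 ≡ 241 (mod 467)
318^64 ≡ 173 (mod 467)
318^128 ≡ 41 (mod 467)
318^233 = 318^(128+64+32+8+1) ≡ 466 (mod 467).
Result is 466 ≡ −1, so (318/467) = −1.

-1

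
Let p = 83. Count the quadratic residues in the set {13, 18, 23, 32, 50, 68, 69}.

3

(13/83) = -1 → non-residue.
(18/83) = -1 → non-residue.
(23/83) = +1 → QR.
(32/83) = -1 → non-residue.
(50/83) = -1 → non-residue.
(68/83) = +1 → QR.
(69/83) = +1 → QR.
Total quadratic residues among the 7: 3.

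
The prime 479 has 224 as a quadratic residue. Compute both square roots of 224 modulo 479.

163, 316

Since 479 ≡ 3 (mod 4), a square root of 224 is 224^((479+1)/4) = 224^120 mod 479.
Repeated squaring: 224^2≡360, 224^4≡270, 224^8≡92, 224^16≡321, 224^32≡56, 224^64≡262 (mod 479).
224^120 = 224^(64+32+16+8) ≡ 163 (mod 479).
Check: 163² = 26569 ≡ 224 (mod 479). The two roots are 163 and 316.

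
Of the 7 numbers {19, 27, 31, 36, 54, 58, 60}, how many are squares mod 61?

5

(19/61) = +1 → QR.
(27/61) = +1 → QR.
(31/61) = -1 → non-residue.
(36/61) = +1 → QR.
(54/61) = -1 → non-residue.
(58/61) = +1 → QR.
(60/61) = +1 → QR.
Total quadratic residues among the 7: 5.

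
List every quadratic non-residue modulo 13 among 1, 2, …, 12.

2,5,6,7,8,11

Square k = 1,…,6 (k and 13−k give the same square):
1²=1, 2²=4, 3²=9, 4²≡3, 5²≡12, 6²≡10 (mod 13).
The residues are {1, 3, 4, 9, 10, 12}; the non-residues are the remaining 6 nonzero classes.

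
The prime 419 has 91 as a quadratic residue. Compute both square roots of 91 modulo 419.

Since 419 ≡ 3 (mod 4), a square root of 91 is 91^((419+1)/4) = 91^105 mod 419.
Repeated squaring: 91^2≡320, 91^4≡164, 91^8≡80, 91^16≡115, 91^32≡236, 91^64≡388 (mod 419).
91^105 = 91^(64+32+8+1) ≡ 286 (mod 419).
Check: 286² = 81796 ≡ 91 (mod 419). The two roots are 133 and 286.

133, 286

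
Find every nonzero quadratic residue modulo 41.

Square k = 1,…,20 (k and 41−k give the same square):
1²=1, 2²=4, 3²=9, 4²=16, 5²=25, 6²=36, 7²≡8, 8²≡23, 9²≡40, 10²≡18, 11²≡39, 12²≡21, 13²≡5, 14²≡32, 15²≡20, 16²≡10, 17²≡2, 18²≡37, 19²≡33, 20²≡31 (mod 41).
So the quadratic residues mod 41 are {1, 2, 4, 5, 8, 9, 10, 16, 18, 20, 21, 23, 25, 31, 32, 33, 36, 37, 39, 40}.

1,2,4,5,8,9,10,16,18,20,21,23,25,31,32,33,36,37,39,40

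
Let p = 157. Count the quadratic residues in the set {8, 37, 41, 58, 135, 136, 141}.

3

(8/157) = -1 → non-residue.
(37/157) = +1 → QR.
(41/157) = -1 → non-residue.
(58/157) = +1 → QR.
(135/157) = -1 → non-residue.
(136/157) = -1 → non-residue.
(141/157) = +1 → QR.
Total quadratic residues among the 7: 3.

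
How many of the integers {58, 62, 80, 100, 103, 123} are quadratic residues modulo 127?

(58/127) = -1 → non-residue.
(62/127) = +1 → QR.
(80/127) = -1 → non-residue.
(100/127) = +1 → QR.
(103/127) = +1 → QR.
(123/127) = -1 → non-residue.
Total quadratic residues among the 6: 3.

3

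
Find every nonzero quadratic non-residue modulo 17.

3 5 6 7 10 11 12 14

Square k = 1,…,8 (k and 17−k give the same square):
1²=1, 2²=4, 3²=9, 4²=16, 5²≡8, 6²≡2, 7²≡15, 8²≡13 (mod 17).
The residues are {1, 2, 4, 8, 9, 13, 15, 16}; the non-residues are the remaining 8 nonzero classes.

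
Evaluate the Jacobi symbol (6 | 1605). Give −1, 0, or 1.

0

Pull out 2: since 1605 ≡ 5 (mod 8), (2/1605) = -1.
Reciprocity: 3 ≡ 3 and 1605 ≡ 1 (mod 4), so (3/1605) = +(1605/3).
Reduce top mod 3: now compute (0/3).
Top reduces to 0: gcd > 1, so the symbol is 0.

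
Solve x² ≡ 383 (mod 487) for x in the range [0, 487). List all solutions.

Since 487 ≡ 3 (mod 4), a square root of 383 is 383^((487+1)/4) = 383^122 mod 487.
Repeated squaring: 383^2≡102, 383^4≡177, 383^8≡161, 383^16≡110, 383^32≡412, 383^64≡268 (mod 487).
383^122 = 383^(64+32+16+8+2) ≡ 285 (mod 487).
Check: 285² = 81225 ≡ 383 (mod 487). The two roots are 202 and 285.

202, 285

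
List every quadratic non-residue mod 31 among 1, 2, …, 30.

3 6 11 12 13 15 17 21 22 23 24 26 27 29 30

Square k = 1,…,15 (k and 31−k give the same square):
1²=1, 2²=4, 3²=9, 4²=16, 5²=25, 6²≡5, 7²≡18, 8²≡2, 9²≡19, 10²≡7, 11²≡28, 12²≡20, 13²≡14, 14²≡10, 15²≡8 (mod 31).
The residues are {1, 2, 4, 5, 7, 8, 9, 10, 14, 16, 18, 19, 20, 25, 28}; the non-residues are the remaining 15 nonzero classes.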